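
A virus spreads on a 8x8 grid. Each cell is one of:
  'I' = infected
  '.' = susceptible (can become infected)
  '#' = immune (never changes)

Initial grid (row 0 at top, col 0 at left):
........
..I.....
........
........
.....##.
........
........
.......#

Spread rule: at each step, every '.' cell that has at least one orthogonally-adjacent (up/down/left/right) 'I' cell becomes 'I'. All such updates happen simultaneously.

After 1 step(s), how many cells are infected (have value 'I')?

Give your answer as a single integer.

Step 0 (initial): 1 infected
Step 1: +4 new -> 5 infected

Answer: 5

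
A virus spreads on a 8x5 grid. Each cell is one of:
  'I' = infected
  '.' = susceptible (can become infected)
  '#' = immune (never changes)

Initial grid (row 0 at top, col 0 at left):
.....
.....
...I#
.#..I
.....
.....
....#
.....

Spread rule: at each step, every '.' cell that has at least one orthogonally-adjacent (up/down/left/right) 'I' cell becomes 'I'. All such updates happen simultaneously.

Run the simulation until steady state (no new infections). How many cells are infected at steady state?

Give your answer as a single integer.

Answer: 37

Derivation:
Step 0 (initial): 2 infected
Step 1: +4 new -> 6 infected
Step 2: +7 new -> 13 infected
Step 3: +6 new -> 19 infected
Step 4: +6 new -> 25 infected
Step 5: +5 new -> 30 infected
Step 6: +4 new -> 34 infected
Step 7: +2 new -> 36 infected
Step 8: +1 new -> 37 infected
Step 9: +0 new -> 37 infected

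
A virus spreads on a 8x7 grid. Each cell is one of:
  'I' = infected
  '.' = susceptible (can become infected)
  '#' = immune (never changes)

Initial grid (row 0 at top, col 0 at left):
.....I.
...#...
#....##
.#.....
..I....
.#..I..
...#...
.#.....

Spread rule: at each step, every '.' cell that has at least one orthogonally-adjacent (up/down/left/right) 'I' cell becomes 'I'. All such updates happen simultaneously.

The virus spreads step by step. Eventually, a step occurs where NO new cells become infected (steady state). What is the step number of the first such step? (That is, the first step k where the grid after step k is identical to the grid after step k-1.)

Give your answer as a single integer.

Answer: 6

Derivation:
Step 0 (initial): 3 infected
Step 1: +11 new -> 14 infected
Step 2: +12 new -> 26 infected
Step 3: +14 new -> 40 infected
Step 4: +5 new -> 45 infected
Step 5: +3 new -> 48 infected
Step 6: +0 new -> 48 infected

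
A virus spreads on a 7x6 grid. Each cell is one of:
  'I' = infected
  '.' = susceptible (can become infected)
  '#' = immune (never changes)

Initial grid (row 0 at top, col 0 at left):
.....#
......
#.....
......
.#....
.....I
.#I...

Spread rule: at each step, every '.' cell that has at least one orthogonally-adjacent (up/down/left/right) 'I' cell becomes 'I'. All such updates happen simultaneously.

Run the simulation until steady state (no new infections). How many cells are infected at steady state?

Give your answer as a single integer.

Step 0 (initial): 2 infected
Step 1: +5 new -> 7 infected
Step 2: +6 new -> 13 infected
Step 3: +5 new -> 18 infected
Step 4: +7 new -> 25 infected
Step 5: +5 new -> 30 infected
Step 6: +4 new -> 34 infected
Step 7: +3 new -> 37 infected
Step 8: +1 new -> 38 infected
Step 9: +0 new -> 38 infected

Answer: 38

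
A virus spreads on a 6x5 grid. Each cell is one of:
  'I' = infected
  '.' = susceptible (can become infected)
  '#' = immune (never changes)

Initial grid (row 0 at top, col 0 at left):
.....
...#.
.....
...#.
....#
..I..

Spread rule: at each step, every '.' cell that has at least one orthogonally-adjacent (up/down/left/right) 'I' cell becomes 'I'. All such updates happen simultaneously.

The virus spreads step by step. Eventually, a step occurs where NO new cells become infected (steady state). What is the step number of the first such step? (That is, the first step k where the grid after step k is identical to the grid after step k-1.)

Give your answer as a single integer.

Answer: 8

Derivation:
Step 0 (initial): 1 infected
Step 1: +3 new -> 4 infected
Step 2: +5 new -> 9 infected
Step 3: +3 new -> 12 infected
Step 4: +4 new -> 16 infected
Step 5: +4 new -> 20 infected
Step 6: +5 new -> 25 infected
Step 7: +2 new -> 27 infected
Step 8: +0 new -> 27 infected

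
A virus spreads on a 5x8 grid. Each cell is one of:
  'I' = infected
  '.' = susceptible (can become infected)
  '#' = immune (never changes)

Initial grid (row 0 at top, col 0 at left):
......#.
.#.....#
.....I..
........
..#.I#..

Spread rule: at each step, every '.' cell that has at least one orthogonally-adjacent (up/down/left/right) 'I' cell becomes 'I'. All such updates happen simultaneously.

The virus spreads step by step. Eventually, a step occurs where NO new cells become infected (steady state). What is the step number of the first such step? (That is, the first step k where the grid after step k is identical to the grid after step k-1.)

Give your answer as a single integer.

Step 0 (initial): 2 infected
Step 1: +6 new -> 8 infected
Step 2: +7 new -> 15 infected
Step 3: +6 new -> 21 infected
Step 4: +5 new -> 26 infected
Step 5: +4 new -> 30 infected
Step 6: +3 new -> 33 infected
Step 7: +1 new -> 34 infected
Step 8: +0 new -> 34 infected

Answer: 8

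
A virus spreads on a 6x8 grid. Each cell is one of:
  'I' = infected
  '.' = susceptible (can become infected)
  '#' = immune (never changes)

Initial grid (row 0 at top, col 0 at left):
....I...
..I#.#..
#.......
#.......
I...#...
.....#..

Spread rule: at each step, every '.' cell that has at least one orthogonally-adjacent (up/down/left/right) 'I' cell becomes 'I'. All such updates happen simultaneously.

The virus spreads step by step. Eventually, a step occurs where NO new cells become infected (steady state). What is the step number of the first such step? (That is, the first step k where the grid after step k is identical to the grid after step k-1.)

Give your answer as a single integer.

Step 0 (initial): 3 infected
Step 1: +8 new -> 11 infected
Step 2: +10 new -> 21 infected
Step 3: +8 new -> 29 infected
Step 4: +4 new -> 33 infected
Step 5: +4 new -> 37 infected
Step 6: +2 new -> 39 infected
Step 7: +2 new -> 41 infected
Step 8: +1 new -> 42 infected
Step 9: +0 new -> 42 infected

Answer: 9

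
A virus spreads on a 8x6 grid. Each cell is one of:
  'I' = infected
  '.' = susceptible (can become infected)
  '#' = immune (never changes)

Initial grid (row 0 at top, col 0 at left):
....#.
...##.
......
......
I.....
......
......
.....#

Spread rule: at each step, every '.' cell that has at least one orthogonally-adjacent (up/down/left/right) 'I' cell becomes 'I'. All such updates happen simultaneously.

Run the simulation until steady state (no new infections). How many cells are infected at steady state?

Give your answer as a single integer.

Answer: 44

Derivation:
Step 0 (initial): 1 infected
Step 1: +3 new -> 4 infected
Step 2: +5 new -> 9 infected
Step 3: +7 new -> 16 infected
Step 4: +8 new -> 24 infected
Step 5: +8 new -> 32 infected
Step 6: +6 new -> 38 infected
Step 7: +4 new -> 42 infected
Step 8: +1 new -> 43 infected
Step 9: +1 new -> 44 infected
Step 10: +0 new -> 44 infected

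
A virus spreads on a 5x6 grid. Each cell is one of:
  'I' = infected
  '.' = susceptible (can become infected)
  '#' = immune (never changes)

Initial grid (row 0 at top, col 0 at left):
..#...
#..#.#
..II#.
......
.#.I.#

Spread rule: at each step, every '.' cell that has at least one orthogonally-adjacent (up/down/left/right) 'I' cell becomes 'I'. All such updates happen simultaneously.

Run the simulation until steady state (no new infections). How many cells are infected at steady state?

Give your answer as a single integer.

Answer: 19

Derivation:
Step 0 (initial): 3 infected
Step 1: +6 new -> 9 infected
Step 2: +4 new -> 13 infected
Step 3: +3 new -> 16 infected
Step 4: +3 new -> 19 infected
Step 5: +0 new -> 19 infected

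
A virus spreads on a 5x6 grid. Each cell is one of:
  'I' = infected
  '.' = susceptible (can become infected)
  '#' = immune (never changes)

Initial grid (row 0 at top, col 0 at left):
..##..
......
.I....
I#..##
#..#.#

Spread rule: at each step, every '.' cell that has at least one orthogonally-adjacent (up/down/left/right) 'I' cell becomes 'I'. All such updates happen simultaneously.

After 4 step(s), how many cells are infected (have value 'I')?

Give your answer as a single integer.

Step 0 (initial): 2 infected
Step 1: +3 new -> 5 infected
Step 2: +5 new -> 10 infected
Step 3: +5 new -> 15 infected
Step 4: +3 new -> 18 infected

Answer: 18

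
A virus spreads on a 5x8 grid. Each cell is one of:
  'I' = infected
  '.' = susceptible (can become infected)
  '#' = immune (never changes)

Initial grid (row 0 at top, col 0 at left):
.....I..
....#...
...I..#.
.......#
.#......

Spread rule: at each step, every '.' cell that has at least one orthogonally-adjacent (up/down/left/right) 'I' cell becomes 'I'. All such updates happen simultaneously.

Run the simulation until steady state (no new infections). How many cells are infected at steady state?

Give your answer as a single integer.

Step 0 (initial): 2 infected
Step 1: +7 new -> 9 infected
Step 2: +9 new -> 18 infected
Step 3: +8 new -> 26 infected
Step 4: +6 new -> 32 infected
Step 5: +3 new -> 35 infected
Step 6: +1 new -> 36 infected
Step 7: +0 new -> 36 infected

Answer: 36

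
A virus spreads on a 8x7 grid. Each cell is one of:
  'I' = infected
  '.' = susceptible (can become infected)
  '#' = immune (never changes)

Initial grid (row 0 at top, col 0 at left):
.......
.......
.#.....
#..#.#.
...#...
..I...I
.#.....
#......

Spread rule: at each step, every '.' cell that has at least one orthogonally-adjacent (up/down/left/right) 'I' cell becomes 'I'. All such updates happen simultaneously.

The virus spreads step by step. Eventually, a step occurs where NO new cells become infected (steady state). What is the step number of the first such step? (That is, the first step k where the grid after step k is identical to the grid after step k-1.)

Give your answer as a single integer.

Step 0 (initial): 2 infected
Step 1: +7 new -> 9 infected
Step 2: +10 new -> 19 infected
Step 3: +10 new -> 29 infected
Step 4: +6 new -> 35 infected
Step 5: +6 new -> 41 infected
Step 6: +5 new -> 46 infected
Step 7: +3 new -> 49 infected
Step 8: +0 new -> 49 infected

Answer: 8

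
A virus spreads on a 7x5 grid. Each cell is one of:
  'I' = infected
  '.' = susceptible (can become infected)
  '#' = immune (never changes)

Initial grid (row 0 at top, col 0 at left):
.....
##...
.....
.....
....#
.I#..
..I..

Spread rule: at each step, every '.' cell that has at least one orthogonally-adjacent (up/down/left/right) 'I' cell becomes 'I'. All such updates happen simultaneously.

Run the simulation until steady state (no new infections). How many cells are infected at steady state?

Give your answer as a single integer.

Answer: 31

Derivation:
Step 0 (initial): 2 infected
Step 1: +4 new -> 6 infected
Step 2: +6 new -> 12 infected
Step 3: +5 new -> 17 infected
Step 4: +3 new -> 20 infected
Step 5: +3 new -> 23 infected
Step 6: +3 new -> 26 infected
Step 7: +3 new -> 29 infected
Step 8: +2 new -> 31 infected
Step 9: +0 new -> 31 infected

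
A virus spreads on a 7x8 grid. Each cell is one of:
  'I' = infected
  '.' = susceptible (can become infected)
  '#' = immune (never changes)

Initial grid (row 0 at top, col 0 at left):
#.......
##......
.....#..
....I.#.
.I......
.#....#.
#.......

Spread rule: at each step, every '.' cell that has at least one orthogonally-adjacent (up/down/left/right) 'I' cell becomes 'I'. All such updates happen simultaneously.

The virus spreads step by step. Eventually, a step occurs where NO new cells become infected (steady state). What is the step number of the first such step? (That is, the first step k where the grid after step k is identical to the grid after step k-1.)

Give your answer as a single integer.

Step 0 (initial): 2 infected
Step 1: +7 new -> 9 infected
Step 2: +10 new -> 19 infected
Step 3: +10 new -> 29 infected
Step 4: +8 new -> 37 infected
Step 5: +7 new -> 44 infected
Step 6: +4 new -> 48 infected
Step 7: +0 new -> 48 infected

Answer: 7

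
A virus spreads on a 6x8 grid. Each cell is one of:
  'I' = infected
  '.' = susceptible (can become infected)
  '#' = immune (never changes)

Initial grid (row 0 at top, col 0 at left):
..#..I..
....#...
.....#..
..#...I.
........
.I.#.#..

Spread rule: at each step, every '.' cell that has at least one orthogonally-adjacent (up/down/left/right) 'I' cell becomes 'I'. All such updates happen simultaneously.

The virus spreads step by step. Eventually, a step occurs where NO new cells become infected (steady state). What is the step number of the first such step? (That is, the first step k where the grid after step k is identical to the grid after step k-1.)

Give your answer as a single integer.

Step 0 (initial): 3 infected
Step 1: +10 new -> 13 infected
Step 2: +11 new -> 24 infected
Step 3: +9 new -> 33 infected
Step 4: +6 new -> 39 infected
Step 5: +2 new -> 41 infected
Step 6: +1 new -> 42 infected
Step 7: +0 new -> 42 infected

Answer: 7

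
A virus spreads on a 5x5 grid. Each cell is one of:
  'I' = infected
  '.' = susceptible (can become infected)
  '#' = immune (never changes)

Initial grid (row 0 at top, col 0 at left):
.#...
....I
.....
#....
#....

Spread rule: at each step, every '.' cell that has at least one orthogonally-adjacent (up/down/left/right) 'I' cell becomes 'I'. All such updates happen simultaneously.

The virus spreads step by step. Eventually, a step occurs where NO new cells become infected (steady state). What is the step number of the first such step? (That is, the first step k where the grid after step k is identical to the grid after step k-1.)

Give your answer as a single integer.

Step 0 (initial): 1 infected
Step 1: +3 new -> 4 infected
Step 2: +4 new -> 8 infected
Step 3: +5 new -> 13 infected
Step 4: +4 new -> 17 infected
Step 5: +4 new -> 21 infected
Step 6: +1 new -> 22 infected
Step 7: +0 new -> 22 infected

Answer: 7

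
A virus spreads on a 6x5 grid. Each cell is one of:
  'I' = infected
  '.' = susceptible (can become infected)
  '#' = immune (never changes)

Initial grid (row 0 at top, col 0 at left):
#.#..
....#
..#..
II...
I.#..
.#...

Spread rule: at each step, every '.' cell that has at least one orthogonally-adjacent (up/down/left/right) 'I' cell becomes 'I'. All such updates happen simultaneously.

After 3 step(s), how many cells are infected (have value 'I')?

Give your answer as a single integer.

Step 0 (initial): 3 infected
Step 1: +5 new -> 8 infected
Step 2: +3 new -> 11 infected
Step 3: +5 new -> 16 infected

Answer: 16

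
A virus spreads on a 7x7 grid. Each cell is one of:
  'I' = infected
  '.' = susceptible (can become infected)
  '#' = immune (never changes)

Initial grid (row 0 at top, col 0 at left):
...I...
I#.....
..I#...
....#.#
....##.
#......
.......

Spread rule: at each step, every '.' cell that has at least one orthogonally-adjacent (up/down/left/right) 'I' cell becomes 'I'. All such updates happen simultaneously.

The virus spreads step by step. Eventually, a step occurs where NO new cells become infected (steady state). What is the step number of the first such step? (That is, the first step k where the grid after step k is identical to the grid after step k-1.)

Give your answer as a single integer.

Answer: 9

Derivation:
Step 0 (initial): 3 infected
Step 1: +8 new -> 11 infected
Step 2: +7 new -> 18 infected
Step 3: +7 new -> 25 infected
Step 4: +5 new -> 30 infected
Step 5: +5 new -> 35 infected
Step 6: +3 new -> 38 infected
Step 7: +2 new -> 40 infected
Step 8: +2 new -> 42 infected
Step 9: +0 new -> 42 infected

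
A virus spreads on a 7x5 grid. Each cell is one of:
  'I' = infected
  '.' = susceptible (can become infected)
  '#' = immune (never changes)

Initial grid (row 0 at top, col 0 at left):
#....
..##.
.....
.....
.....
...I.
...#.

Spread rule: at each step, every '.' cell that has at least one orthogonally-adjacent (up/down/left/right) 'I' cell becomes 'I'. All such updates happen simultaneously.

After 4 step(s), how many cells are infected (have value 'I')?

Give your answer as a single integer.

Step 0 (initial): 1 infected
Step 1: +3 new -> 4 infected
Step 2: +6 new -> 10 infected
Step 3: +6 new -> 16 infected
Step 4: +5 new -> 21 infected

Answer: 21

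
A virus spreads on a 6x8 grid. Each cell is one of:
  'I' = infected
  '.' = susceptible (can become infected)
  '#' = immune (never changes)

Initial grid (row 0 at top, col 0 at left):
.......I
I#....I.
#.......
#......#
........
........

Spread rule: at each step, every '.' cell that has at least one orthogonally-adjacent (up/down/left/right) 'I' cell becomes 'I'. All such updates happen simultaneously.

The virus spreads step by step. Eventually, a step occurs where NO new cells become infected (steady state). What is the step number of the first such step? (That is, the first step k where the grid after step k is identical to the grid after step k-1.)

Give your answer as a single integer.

Step 0 (initial): 3 infected
Step 1: +5 new -> 8 infected
Step 2: +6 new -> 14 infected
Step 3: +6 new -> 20 infected
Step 4: +7 new -> 27 infected
Step 5: +5 new -> 32 infected
Step 6: +4 new -> 36 infected
Step 7: +3 new -> 39 infected
Step 8: +2 new -> 41 infected
Step 9: +2 new -> 43 infected
Step 10: +1 new -> 44 infected
Step 11: +0 new -> 44 infected

Answer: 11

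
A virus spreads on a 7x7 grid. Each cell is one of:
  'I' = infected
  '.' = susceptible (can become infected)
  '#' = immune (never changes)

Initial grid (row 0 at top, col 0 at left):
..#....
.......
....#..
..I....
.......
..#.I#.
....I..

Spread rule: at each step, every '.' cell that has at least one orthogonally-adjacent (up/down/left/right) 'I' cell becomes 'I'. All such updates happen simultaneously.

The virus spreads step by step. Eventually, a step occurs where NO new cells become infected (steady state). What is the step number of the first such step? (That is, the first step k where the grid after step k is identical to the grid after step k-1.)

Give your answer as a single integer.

Answer: 8

Derivation:
Step 0 (initial): 3 infected
Step 1: +8 new -> 11 infected
Step 2: +10 new -> 21 infected
Step 3: +9 new -> 30 infected
Step 4: +8 new -> 38 infected
Step 5: +4 new -> 42 infected
Step 6: +2 new -> 44 infected
Step 7: +1 new -> 45 infected
Step 8: +0 new -> 45 infected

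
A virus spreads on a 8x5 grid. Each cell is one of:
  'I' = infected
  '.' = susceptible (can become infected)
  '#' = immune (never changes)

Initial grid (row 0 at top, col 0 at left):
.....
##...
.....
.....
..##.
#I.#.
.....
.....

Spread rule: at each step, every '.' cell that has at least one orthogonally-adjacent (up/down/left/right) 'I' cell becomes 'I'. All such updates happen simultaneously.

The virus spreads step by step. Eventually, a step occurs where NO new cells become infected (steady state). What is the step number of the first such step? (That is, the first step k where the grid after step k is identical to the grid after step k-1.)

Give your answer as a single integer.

Step 0 (initial): 1 infected
Step 1: +3 new -> 4 infected
Step 2: +5 new -> 9 infected
Step 3: +6 new -> 15 infected
Step 4: +5 new -> 20 infected
Step 5: +5 new -> 25 infected
Step 6: +4 new -> 29 infected
Step 7: +3 new -> 32 infected
Step 8: +2 new -> 34 infected
Step 9: +0 new -> 34 infected

Answer: 9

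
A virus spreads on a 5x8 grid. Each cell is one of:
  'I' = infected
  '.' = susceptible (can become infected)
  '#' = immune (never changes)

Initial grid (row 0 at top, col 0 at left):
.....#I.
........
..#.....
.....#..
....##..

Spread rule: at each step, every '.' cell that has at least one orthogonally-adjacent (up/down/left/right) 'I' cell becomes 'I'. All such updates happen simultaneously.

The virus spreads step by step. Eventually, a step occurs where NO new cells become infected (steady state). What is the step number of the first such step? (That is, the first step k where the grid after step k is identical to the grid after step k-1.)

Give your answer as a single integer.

Answer: 11

Derivation:
Step 0 (initial): 1 infected
Step 1: +2 new -> 3 infected
Step 2: +3 new -> 6 infected
Step 3: +4 new -> 10 infected
Step 4: +5 new -> 15 infected
Step 5: +5 new -> 20 infected
Step 6: +3 new -> 23 infected
Step 7: +5 new -> 28 infected
Step 8: +4 new -> 32 infected
Step 9: +2 new -> 34 infected
Step 10: +1 new -> 35 infected
Step 11: +0 new -> 35 infected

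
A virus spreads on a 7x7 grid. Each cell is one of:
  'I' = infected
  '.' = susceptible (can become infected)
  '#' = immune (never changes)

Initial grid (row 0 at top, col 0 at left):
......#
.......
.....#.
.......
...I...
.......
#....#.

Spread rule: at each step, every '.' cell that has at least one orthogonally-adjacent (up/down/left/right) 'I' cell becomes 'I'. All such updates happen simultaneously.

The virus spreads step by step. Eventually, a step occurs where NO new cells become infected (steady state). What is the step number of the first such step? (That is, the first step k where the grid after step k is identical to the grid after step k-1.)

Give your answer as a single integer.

Answer: 8

Derivation:
Step 0 (initial): 1 infected
Step 1: +4 new -> 5 infected
Step 2: +8 new -> 13 infected
Step 3: +11 new -> 24 infected
Step 4: +9 new -> 33 infected
Step 5: +7 new -> 40 infected
Step 6: +4 new -> 44 infected
Step 7: +1 new -> 45 infected
Step 8: +0 new -> 45 infected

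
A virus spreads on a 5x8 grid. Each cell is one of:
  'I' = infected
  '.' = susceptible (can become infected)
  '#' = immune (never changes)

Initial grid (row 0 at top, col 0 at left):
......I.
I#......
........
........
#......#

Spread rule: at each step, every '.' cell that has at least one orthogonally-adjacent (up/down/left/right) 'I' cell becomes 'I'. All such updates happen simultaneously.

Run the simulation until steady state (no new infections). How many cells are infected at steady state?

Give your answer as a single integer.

Step 0 (initial): 2 infected
Step 1: +5 new -> 7 infected
Step 2: +7 new -> 14 infected
Step 3: +8 new -> 22 infected
Step 4: +9 new -> 31 infected
Step 5: +4 new -> 35 infected
Step 6: +2 new -> 37 infected
Step 7: +0 new -> 37 infected

Answer: 37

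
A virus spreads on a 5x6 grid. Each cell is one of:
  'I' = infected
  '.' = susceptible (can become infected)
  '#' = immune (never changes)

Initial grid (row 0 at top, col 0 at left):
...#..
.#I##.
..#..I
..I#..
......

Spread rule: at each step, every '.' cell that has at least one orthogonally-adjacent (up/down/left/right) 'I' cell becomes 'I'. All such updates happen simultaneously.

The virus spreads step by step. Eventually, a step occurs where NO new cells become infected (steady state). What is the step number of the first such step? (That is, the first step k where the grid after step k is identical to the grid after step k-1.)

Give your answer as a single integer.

Answer: 5

Derivation:
Step 0 (initial): 3 infected
Step 1: +6 new -> 9 infected
Step 2: +9 new -> 18 infected
Step 3: +5 new -> 23 infected
Step 4: +1 new -> 24 infected
Step 5: +0 new -> 24 infected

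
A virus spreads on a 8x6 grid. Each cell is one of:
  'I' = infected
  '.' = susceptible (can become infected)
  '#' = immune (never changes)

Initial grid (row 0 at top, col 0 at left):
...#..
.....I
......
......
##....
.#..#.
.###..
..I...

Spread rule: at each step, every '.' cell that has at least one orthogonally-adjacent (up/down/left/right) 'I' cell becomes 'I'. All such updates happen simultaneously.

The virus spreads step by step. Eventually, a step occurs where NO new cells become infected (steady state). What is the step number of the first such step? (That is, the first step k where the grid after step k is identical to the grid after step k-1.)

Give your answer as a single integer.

Answer: 8

Derivation:
Step 0 (initial): 2 infected
Step 1: +5 new -> 7 infected
Step 2: +6 new -> 13 infected
Step 3: +7 new -> 20 infected
Step 4: +8 new -> 28 infected
Step 5: +5 new -> 33 infected
Step 6: +5 new -> 38 infected
Step 7: +2 new -> 40 infected
Step 8: +0 new -> 40 infected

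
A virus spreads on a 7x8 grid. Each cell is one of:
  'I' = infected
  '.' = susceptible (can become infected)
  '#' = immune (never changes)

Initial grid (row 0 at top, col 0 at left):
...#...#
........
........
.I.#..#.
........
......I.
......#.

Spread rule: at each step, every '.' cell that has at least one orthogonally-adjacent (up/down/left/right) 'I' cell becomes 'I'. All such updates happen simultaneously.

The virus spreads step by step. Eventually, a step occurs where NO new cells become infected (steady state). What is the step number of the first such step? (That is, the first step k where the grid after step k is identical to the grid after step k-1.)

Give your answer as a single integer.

Step 0 (initial): 2 infected
Step 1: +7 new -> 9 infected
Step 2: +11 new -> 20 infected
Step 3: +13 new -> 33 infected
Step 4: +10 new -> 43 infected
Step 5: +4 new -> 47 infected
Step 6: +3 new -> 50 infected
Step 7: +1 new -> 51 infected
Step 8: +0 new -> 51 infected

Answer: 8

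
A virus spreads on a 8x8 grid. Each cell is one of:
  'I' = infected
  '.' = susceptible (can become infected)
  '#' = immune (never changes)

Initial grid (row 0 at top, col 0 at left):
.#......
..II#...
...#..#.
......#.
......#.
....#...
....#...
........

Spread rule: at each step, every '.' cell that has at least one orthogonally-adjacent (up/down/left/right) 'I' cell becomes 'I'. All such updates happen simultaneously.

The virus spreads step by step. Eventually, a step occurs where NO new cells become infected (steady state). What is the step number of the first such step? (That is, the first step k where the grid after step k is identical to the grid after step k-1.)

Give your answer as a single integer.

Step 0 (initial): 2 infected
Step 1: +4 new -> 6 infected
Step 2: +4 new -> 10 infected
Step 3: +6 new -> 16 infected
Step 4: +7 new -> 23 infected
Step 5: +10 new -> 33 infected
Step 6: +6 new -> 39 infected
Step 7: +5 new -> 44 infected
Step 8: +5 new -> 49 infected
Step 9: +4 new -> 53 infected
Step 10: +2 new -> 55 infected
Step 11: +1 new -> 56 infected
Step 12: +0 new -> 56 infected

Answer: 12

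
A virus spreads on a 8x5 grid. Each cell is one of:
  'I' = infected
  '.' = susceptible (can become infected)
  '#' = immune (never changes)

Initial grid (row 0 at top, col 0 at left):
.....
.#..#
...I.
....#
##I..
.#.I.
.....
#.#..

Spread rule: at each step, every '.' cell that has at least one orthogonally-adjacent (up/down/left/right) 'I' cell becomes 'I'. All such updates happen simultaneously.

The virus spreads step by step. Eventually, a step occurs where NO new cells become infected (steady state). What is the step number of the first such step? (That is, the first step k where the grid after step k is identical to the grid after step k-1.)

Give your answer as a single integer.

Answer: 6

Derivation:
Step 0 (initial): 3 infected
Step 1: +9 new -> 12 infected
Step 2: +8 new -> 20 infected
Step 3: +6 new -> 26 infected
Step 4: +4 new -> 30 infected
Step 5: +2 new -> 32 infected
Step 6: +0 new -> 32 infected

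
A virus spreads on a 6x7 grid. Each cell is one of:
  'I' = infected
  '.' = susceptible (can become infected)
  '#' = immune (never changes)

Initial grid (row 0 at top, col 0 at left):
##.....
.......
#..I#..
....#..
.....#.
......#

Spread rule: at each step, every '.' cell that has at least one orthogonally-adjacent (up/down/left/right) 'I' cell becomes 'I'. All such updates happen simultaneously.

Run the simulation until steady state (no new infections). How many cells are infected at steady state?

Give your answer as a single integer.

Answer: 35

Derivation:
Step 0 (initial): 1 infected
Step 1: +3 new -> 4 infected
Step 2: +6 new -> 10 infected
Step 3: +8 new -> 18 infected
Step 4: +8 new -> 26 infected
Step 5: +6 new -> 32 infected
Step 6: +2 new -> 34 infected
Step 7: +1 new -> 35 infected
Step 8: +0 new -> 35 infected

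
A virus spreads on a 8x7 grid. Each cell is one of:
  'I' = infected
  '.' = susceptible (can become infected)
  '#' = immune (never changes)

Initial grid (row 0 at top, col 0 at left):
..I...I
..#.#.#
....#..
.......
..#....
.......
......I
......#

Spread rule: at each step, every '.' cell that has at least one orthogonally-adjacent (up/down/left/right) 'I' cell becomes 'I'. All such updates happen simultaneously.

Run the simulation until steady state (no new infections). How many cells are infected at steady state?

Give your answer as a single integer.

Step 0 (initial): 3 infected
Step 1: +5 new -> 8 infected
Step 2: +9 new -> 17 infected
Step 3: +9 new -> 26 infected
Step 4: +10 new -> 36 infected
Step 5: +8 new -> 44 infected
Step 6: +4 new -> 48 infected
Step 7: +2 new -> 50 infected
Step 8: +0 new -> 50 infected

Answer: 50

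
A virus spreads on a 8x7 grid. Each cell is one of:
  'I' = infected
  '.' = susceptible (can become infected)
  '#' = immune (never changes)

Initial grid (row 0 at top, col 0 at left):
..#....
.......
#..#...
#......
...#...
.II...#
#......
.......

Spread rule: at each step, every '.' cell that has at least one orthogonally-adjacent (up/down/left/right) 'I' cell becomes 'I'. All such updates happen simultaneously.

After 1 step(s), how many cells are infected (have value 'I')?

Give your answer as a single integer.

Step 0 (initial): 2 infected
Step 1: +6 new -> 8 infected

Answer: 8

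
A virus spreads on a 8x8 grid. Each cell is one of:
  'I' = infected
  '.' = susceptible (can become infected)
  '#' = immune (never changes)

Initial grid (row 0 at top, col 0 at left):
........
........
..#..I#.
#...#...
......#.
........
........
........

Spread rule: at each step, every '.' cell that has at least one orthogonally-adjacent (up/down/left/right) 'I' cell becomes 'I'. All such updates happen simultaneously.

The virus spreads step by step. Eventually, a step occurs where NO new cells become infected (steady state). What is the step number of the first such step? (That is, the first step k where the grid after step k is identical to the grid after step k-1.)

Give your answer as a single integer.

Answer: 11

Derivation:
Step 0 (initial): 1 infected
Step 1: +3 new -> 4 infected
Step 2: +6 new -> 10 infected
Step 3: +8 new -> 18 infected
Step 4: +10 new -> 28 infected
Step 5: +9 new -> 37 infected
Step 6: +9 new -> 46 infected
Step 7: +7 new -> 53 infected
Step 8: +3 new -> 56 infected
Step 9: +2 new -> 58 infected
Step 10: +1 new -> 59 infected
Step 11: +0 new -> 59 infected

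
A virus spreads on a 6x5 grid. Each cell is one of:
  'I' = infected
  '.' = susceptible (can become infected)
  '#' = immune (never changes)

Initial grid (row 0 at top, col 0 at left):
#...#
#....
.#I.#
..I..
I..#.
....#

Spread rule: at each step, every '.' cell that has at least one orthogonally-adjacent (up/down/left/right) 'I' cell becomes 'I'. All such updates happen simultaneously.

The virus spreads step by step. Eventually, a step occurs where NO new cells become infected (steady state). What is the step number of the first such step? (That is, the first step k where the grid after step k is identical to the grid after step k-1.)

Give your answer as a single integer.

Answer: 4

Derivation:
Step 0 (initial): 3 infected
Step 1: +8 new -> 11 infected
Step 2: +7 new -> 18 infected
Step 3: +5 new -> 23 infected
Step 4: +0 new -> 23 infected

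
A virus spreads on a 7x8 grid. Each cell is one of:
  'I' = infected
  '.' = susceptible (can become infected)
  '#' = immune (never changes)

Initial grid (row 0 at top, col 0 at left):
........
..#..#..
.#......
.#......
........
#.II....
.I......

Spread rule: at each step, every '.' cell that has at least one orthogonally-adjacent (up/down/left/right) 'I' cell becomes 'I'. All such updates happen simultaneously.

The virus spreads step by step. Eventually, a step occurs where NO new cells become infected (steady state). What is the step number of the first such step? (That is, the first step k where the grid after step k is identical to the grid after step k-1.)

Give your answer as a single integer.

Answer: 10

Derivation:
Step 0 (initial): 3 infected
Step 1: +7 new -> 10 infected
Step 2: +6 new -> 16 infected
Step 3: +7 new -> 23 infected
Step 4: +7 new -> 30 infected
Step 5: +7 new -> 37 infected
Step 6: +5 new -> 42 infected
Step 7: +6 new -> 48 infected
Step 8: +2 new -> 50 infected
Step 9: +1 new -> 51 infected
Step 10: +0 new -> 51 infected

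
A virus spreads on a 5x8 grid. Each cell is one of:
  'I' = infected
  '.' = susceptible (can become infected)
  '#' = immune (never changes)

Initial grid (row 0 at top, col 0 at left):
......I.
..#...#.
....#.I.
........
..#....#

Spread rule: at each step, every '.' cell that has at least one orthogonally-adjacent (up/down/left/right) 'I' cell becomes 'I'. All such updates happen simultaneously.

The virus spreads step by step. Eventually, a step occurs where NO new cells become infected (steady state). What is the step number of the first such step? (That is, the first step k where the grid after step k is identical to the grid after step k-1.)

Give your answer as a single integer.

Answer: 9

Derivation:
Step 0 (initial): 2 infected
Step 1: +5 new -> 7 infected
Step 2: +6 new -> 13 infected
Step 3: +4 new -> 17 infected
Step 4: +4 new -> 21 infected
Step 5: +4 new -> 25 infected
Step 6: +4 new -> 29 infected
Step 7: +4 new -> 33 infected
Step 8: +2 new -> 35 infected
Step 9: +0 new -> 35 infected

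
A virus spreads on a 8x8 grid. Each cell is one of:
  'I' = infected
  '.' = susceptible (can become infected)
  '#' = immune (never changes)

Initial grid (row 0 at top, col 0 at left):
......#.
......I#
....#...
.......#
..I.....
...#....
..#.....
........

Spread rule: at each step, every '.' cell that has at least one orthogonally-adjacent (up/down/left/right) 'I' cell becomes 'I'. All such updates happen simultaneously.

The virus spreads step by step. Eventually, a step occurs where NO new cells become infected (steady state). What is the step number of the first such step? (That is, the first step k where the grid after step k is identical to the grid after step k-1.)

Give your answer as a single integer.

Answer: 8

Derivation:
Step 0 (initial): 2 infected
Step 1: +6 new -> 8 infected
Step 2: +11 new -> 19 infected
Step 3: +13 new -> 32 infected
Step 4: +10 new -> 42 infected
Step 5: +9 new -> 51 infected
Step 6: +5 new -> 56 infected
Step 7: +1 new -> 57 infected
Step 8: +0 new -> 57 infected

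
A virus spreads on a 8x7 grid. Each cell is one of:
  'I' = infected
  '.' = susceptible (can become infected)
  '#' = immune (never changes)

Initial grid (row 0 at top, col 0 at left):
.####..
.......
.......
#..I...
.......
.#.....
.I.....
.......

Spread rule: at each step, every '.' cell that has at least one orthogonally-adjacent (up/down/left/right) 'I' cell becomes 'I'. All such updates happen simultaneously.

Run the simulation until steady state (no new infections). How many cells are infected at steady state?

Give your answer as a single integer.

Answer: 50

Derivation:
Step 0 (initial): 2 infected
Step 1: +7 new -> 9 infected
Step 2: +13 new -> 22 infected
Step 3: +11 new -> 33 infected
Step 4: +8 new -> 41 infected
Step 5: +6 new -> 47 infected
Step 6: +3 new -> 50 infected
Step 7: +0 new -> 50 infected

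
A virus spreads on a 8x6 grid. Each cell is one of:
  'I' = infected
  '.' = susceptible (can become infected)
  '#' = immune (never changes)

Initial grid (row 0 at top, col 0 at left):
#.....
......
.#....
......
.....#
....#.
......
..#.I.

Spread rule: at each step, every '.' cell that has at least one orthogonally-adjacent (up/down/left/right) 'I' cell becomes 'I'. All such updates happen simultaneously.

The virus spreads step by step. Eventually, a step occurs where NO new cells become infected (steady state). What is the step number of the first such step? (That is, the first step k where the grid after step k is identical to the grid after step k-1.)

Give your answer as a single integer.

Answer: 11

Derivation:
Step 0 (initial): 1 infected
Step 1: +3 new -> 4 infected
Step 2: +2 new -> 6 infected
Step 3: +3 new -> 9 infected
Step 4: +3 new -> 12 infected
Step 5: +6 new -> 18 infected
Step 6: +6 new -> 24 infected
Step 7: +6 new -> 30 infected
Step 8: +5 new -> 35 infected
Step 9: +5 new -> 40 infected
Step 10: +3 new -> 43 infected
Step 11: +0 new -> 43 infected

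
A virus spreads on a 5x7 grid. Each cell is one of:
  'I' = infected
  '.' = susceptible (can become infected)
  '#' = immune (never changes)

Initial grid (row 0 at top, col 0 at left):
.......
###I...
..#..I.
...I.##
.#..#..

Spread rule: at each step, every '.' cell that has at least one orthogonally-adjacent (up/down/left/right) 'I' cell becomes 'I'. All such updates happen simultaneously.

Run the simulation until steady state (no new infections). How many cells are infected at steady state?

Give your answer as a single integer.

Step 0 (initial): 3 infected
Step 1: +9 new -> 12 infected
Step 2: +6 new -> 18 infected
Step 3: +4 new -> 22 infected
Step 4: +3 new -> 25 infected
Step 5: +0 new -> 25 infected

Answer: 25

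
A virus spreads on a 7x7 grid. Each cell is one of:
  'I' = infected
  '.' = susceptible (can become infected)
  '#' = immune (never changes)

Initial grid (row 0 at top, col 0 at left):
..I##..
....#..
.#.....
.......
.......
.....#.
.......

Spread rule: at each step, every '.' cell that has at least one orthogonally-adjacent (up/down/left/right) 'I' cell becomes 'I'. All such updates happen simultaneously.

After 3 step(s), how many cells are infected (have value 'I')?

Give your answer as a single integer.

Answer: 10

Derivation:
Step 0 (initial): 1 infected
Step 1: +2 new -> 3 infected
Step 2: +4 new -> 7 infected
Step 3: +3 new -> 10 infected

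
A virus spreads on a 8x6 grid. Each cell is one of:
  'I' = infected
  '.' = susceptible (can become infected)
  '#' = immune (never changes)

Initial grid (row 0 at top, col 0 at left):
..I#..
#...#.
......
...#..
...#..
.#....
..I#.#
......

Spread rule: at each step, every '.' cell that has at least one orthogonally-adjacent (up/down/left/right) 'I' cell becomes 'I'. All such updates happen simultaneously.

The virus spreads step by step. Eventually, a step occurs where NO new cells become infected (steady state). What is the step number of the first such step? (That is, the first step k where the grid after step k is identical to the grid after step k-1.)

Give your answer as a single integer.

Answer: 9

Derivation:
Step 0 (initial): 2 infected
Step 1: +5 new -> 7 infected
Step 2: +9 new -> 16 infected
Step 3: +8 new -> 24 infected
Step 4: +8 new -> 32 infected
Step 5: +4 new -> 36 infected
Step 6: +2 new -> 38 infected
Step 7: +1 new -> 39 infected
Step 8: +1 new -> 40 infected
Step 9: +0 new -> 40 infected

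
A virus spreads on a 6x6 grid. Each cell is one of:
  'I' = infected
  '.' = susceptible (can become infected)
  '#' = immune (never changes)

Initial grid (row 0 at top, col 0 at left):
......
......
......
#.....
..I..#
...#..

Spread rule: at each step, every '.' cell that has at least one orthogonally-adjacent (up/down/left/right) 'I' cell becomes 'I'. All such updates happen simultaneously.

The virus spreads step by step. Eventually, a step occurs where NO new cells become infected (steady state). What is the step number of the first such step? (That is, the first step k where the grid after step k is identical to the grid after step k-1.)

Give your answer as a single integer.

Step 0 (initial): 1 infected
Step 1: +4 new -> 5 infected
Step 2: +6 new -> 11 infected
Step 3: +6 new -> 17 infected
Step 4: +7 new -> 24 infected
Step 5: +5 new -> 29 infected
Step 6: +3 new -> 32 infected
Step 7: +1 new -> 33 infected
Step 8: +0 new -> 33 infected

Answer: 8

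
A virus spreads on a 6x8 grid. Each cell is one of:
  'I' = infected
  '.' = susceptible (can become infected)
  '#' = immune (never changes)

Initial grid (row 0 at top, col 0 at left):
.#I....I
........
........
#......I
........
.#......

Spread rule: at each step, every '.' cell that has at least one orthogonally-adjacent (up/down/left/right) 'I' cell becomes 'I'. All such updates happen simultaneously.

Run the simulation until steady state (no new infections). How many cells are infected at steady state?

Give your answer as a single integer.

Answer: 45

Derivation:
Step 0 (initial): 3 infected
Step 1: +7 new -> 10 infected
Step 2: +10 new -> 20 infected
Step 3: +10 new -> 30 infected
Step 4: +8 new -> 38 infected
Step 5: +4 new -> 42 infected
Step 6: +2 new -> 44 infected
Step 7: +1 new -> 45 infected
Step 8: +0 new -> 45 infected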